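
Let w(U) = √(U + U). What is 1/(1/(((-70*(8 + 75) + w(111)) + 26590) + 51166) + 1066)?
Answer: 5517857727750/5882036414475937 + √222/5882036414475937 ≈ 0.00093809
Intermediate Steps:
w(U) = √2*√U (w(U) = √(2*U) = √2*√U)
1/(1/(((-70*(8 + 75) + w(111)) + 26590) + 51166) + 1066) = 1/(1/(((-70*(8 + 75) + √2*√111) + 26590) + 51166) + 1066) = 1/(1/(((-70*83 + √222) + 26590) + 51166) + 1066) = 1/(1/(((-5810 + √222) + 26590) + 51166) + 1066) = 1/(1/((20780 + √222) + 51166) + 1066) = 1/(1/(71946 + √222) + 1066) = 1/(1066 + 1/(71946 + √222))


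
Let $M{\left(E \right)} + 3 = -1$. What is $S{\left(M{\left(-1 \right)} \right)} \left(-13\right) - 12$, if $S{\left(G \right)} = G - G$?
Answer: $-12$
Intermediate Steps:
$M{\left(E \right)} = -4$ ($M{\left(E \right)} = -3 - 1 = -4$)
$S{\left(G \right)} = 0$
$S{\left(M{\left(-1 \right)} \right)} \left(-13\right) - 12 = 0 \left(-13\right) - 12 = 0 - 12 = -12$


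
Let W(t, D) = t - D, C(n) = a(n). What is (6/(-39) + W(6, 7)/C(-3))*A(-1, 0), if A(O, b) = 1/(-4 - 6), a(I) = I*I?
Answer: 31/1170 ≈ 0.026496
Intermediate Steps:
a(I) = I**2
C(n) = n**2
A(O, b) = -1/10 (A(O, b) = 1/(-10) = -1/10)
(6/(-39) + W(6, 7)/C(-3))*A(-1, 0) = (6/(-39) + (6 - 1*7)/((-3)**2))*(-1/10) = (6*(-1/39) + (6 - 7)/9)*(-1/10) = (-2/13 - 1*1/9)*(-1/10) = (-2/13 - 1/9)*(-1/10) = -31/117*(-1/10) = 31/1170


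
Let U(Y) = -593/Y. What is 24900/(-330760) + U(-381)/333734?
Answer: -39573811799/525712647963 ≈ -0.075276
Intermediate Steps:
24900/(-330760) + U(-381)/333734 = 24900/(-330760) - 593/(-381)/333734 = 24900*(-1/330760) - 593*(-1/381)*(1/333734) = -1245/16538 + (593/381)*(1/333734) = -1245/16538 + 593/127152654 = -39573811799/525712647963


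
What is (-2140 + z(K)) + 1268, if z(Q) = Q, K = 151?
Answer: -721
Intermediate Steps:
(-2140 + z(K)) + 1268 = (-2140 + 151) + 1268 = -1989 + 1268 = -721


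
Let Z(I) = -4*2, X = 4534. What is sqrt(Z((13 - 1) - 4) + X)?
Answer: sqrt(4526) ≈ 67.276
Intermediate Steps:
Z(I) = -8
sqrt(Z((13 - 1) - 4) + X) = sqrt(-8 + 4534) = sqrt(4526)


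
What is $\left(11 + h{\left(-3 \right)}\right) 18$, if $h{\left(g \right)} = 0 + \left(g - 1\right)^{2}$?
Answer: $486$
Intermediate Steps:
$h{\left(g \right)} = \left(-1 + g\right)^{2}$ ($h{\left(g \right)} = 0 + \left(-1 + g\right)^{2} = \left(-1 + g\right)^{2}$)
$\left(11 + h{\left(-3 \right)}\right) 18 = \left(11 + \left(-1 - 3\right)^{2}\right) 18 = \left(11 + \left(-4\right)^{2}\right) 18 = \left(11 + 16\right) 18 = 27 \cdot 18 = 486$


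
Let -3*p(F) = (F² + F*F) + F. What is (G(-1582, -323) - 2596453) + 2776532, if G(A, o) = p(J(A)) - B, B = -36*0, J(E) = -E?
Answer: -1488931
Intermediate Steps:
B = 0
p(F) = -2*F²/3 - F/3 (p(F) = -((F² + F*F) + F)/3 = -((F² + F²) + F)/3 = -(2*F² + F)/3 = -(F + 2*F²)/3 = -2*F²/3 - F/3)
G(A, o) = A*(1 - 2*A)/3 (G(A, o) = -(-A)*(1 + 2*(-A))/3 - 1*0 = -(-A)*(1 - 2*A)/3 + 0 = A*(1 - 2*A)/3 + 0 = A*(1 - 2*A)/3)
(G(-1582, -323) - 2596453) + 2776532 = ((⅓)*(-1582)*(1 - 2*(-1582)) - 2596453) + 2776532 = ((⅓)*(-1582)*(1 + 3164) - 2596453) + 2776532 = ((⅓)*(-1582)*3165 - 2596453) + 2776532 = (-1669010 - 2596453) + 2776532 = -4265463 + 2776532 = -1488931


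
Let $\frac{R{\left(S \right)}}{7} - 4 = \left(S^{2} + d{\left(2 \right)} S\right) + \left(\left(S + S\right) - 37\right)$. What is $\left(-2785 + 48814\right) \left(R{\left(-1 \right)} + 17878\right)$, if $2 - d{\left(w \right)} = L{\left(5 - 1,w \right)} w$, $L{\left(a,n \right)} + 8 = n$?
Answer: $807440718$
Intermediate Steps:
$L{\left(a,n \right)} = -8 + n$
$d{\left(w \right)} = 2 - w \left(-8 + w\right)$ ($d{\left(w \right)} = 2 - \left(-8 + w\right) w = 2 - w \left(-8 + w\right)$)
$R{\left(S \right)} = -231 + 7 S^{2} + 112 S$ ($R{\left(S \right)} = 28 + 7 \left(\left(S^{2} + \left(2 - 2 \left(-8 + 2\right)\right) S\right) + \left(\left(S + S\right) - 37\right)\right) = 28 + 7 \left(\left(S^{2} + \left(2 - 2 \left(-6\right)\right) S\right) + \left(2 S - 37\right)\right) = 28 + 7 \left(\left(S^{2} + \left(2 + 12\right) S\right) + \left(-37 + 2 S\right)\right) = 28 + 7 \left(\left(S^{2} + 14 S\right) + \left(-37 + 2 S\right)\right) = 28 + 7 \left(-37 + S^{2} + 16 S\right) = 28 + \left(-259 + 7 S^{2} + 112 S\right) = -231 + 7 S^{2} + 112 S$)
$\left(-2785 + 48814\right) \left(R{\left(-1 \right)} + 17878\right) = \left(-2785 + 48814\right) \left(\left(-231 + 7 \left(-1\right)^{2} + 112 \left(-1\right)\right) + 17878\right) = 46029 \left(\left(-231 + 7 \cdot 1 - 112\right) + 17878\right) = 46029 \left(\left(-231 + 7 - 112\right) + 17878\right) = 46029 \left(-336 + 17878\right) = 46029 \cdot 17542 = 807440718$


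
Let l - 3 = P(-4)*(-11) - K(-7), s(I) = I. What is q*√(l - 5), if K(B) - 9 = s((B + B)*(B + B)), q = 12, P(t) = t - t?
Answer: 36*I*√23 ≈ 172.65*I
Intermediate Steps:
P(t) = 0
K(B) = 9 + 4*B² (K(B) = 9 + (B + B)*(B + B) = 9 + (2*B)*(2*B) = 9 + 4*B²)
l = -202 (l = 3 + (0*(-11) - (9 + 4*(-7)²)) = 3 + (0 - (9 + 4*49)) = 3 + (0 - (9 + 196)) = 3 + (0 - 1*205) = 3 + (0 - 205) = 3 - 205 = -202)
q*√(l - 5) = 12*√(-202 - 5) = 12*√(-207) = 12*(3*I*√23) = 36*I*√23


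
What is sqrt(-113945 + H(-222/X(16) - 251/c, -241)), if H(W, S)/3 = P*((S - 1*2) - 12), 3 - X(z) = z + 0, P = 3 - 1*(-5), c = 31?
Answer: I*sqrt(120065) ≈ 346.5*I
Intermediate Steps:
P = 8 (P = 3 + 5 = 8)
X(z) = 3 - z (X(z) = 3 - (z + 0) = 3 - z)
H(W, S) = -336 + 24*S (H(W, S) = 3*(8*((S - 1*2) - 12)) = 3*(8*((S - 2) - 12)) = 3*(8*((-2 + S) - 12)) = 3*(8*(-14 + S)) = 3*(-112 + 8*S) = -336 + 24*S)
sqrt(-113945 + H(-222/X(16) - 251/c, -241)) = sqrt(-113945 + (-336 + 24*(-241))) = sqrt(-113945 + (-336 - 5784)) = sqrt(-113945 - 6120) = sqrt(-120065) = I*sqrt(120065)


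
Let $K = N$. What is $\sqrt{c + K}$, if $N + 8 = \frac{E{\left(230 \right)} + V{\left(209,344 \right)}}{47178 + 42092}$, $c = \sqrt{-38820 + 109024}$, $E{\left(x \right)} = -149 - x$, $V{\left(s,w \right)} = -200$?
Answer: $\frac{\sqrt{-63804750530 + 15938265800 \sqrt{17551}}}{89270} \approx 16.03$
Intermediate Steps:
$c = 2 \sqrt{17551}$ ($c = \sqrt{70204} = 2 \sqrt{17551} \approx 264.96$)
$N = - \frac{714739}{89270}$ ($N = -8 + \frac{\left(-149 - 230\right) - 200}{47178 + 42092} = -8 + \frac{\left(-149 - 230\right) - 200}{89270} = -8 + \left(-379 - 200\right) \frac{1}{89270} = -8 - \frac{579}{89270} = - \frac{714739}{89270} \approx -8.0065$)
$K = - \frac{714739}{89270} \approx -8.0065$
$\sqrt{c + K} = \sqrt{2 \sqrt{17551} - \frac{714739}{89270}} = \sqrt{- \frac{714739}{89270} + 2 \sqrt{17551}}$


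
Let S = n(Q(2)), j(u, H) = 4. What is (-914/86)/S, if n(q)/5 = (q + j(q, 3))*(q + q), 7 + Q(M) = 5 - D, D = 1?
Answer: 457/1290 ≈ 0.35426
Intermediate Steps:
Q(M) = -3 (Q(M) = -7 + (5 - 1*1) = -7 + (5 - 1) = -7 + 4 = -3)
n(q) = 10*q*(4 + q) (n(q) = 5*((q + 4)*(q + q)) = 5*((4 + q)*(2*q)) = 5*(2*q*(4 + q)) = 10*q*(4 + q))
S = -30 (S = 10*(-3)*(4 - 3) = 10*(-3)*1 = -30)
(-914/86)/S = -914/86/(-30) = -914*1/86*(-1/30) = -457/43*(-1/30) = 457/1290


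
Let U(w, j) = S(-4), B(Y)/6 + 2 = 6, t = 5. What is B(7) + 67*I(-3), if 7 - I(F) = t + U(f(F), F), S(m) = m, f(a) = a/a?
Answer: 426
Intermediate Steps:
f(a) = 1
B(Y) = 24 (B(Y) = -12 + 6*6 = -12 + 36 = 24)
U(w, j) = -4
I(F) = 6 (I(F) = 7 - (5 - 4) = 7 - 1*1 = 7 - 1 = 6)
B(7) + 67*I(-3) = 24 + 67*6 = 24 + 402 = 426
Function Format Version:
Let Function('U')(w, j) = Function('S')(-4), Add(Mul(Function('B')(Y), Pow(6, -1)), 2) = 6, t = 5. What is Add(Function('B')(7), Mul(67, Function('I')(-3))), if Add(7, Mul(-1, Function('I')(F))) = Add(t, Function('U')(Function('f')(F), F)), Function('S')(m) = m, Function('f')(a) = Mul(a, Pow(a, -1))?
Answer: 426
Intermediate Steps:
Function('f')(a) = 1
Function('B')(Y) = 24 (Function('B')(Y) = Add(-12, Mul(6, 6)) = Add(-12, 36) = 24)
Function('U')(w, j) = -4
Function('I')(F) = 6 (Function('I')(F) = Add(7, Mul(-1, Add(5, -4))) = Add(7, Mul(-1, 1)) = Add(7, -1) = 6)
Add(Function('B')(7), Mul(67, Function('I')(-3))) = Add(24, Mul(67, 6)) = Add(24, 402) = 426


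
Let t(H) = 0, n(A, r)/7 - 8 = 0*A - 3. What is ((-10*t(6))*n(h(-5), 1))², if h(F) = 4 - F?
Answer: 0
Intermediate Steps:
n(A, r) = 35 (n(A, r) = 56 + 7*(0*A - 3) = 56 + 7*(0 - 3) = 56 + 7*(-3) = 56 - 21 = 35)
((-10*t(6))*n(h(-5), 1))² = (-10*0*35)² = (0*35)² = 0² = 0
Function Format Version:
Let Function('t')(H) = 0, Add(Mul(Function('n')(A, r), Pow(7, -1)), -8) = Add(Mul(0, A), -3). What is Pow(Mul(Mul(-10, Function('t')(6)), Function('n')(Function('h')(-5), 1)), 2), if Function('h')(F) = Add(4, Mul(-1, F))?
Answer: 0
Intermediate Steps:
Function('n')(A, r) = 35 (Function('n')(A, r) = Add(56, Mul(7, Add(Mul(0, A), -3))) = Add(56, Mul(7, Add(0, -3))) = Add(56, Mul(7, -3)) = Add(56, -21) = 35)
Pow(Mul(Mul(-10, Function('t')(6)), Function('n')(Function('h')(-5), 1)), 2) = Pow(Mul(Mul(-10, 0), 35), 2) = Pow(Mul(0, 35), 2) = Pow(0, 2) = 0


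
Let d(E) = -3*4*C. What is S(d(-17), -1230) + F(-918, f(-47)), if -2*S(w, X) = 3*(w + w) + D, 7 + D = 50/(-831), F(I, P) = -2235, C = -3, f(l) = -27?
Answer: -3888199/1662 ≈ -2339.5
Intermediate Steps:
d(E) = 36 (d(E) = -3*4*(-3) = -12*(-3) = -1*(-36) = 36)
D = -5867/831 (D = -7 + 50/(-831) = -7 + 50*(-1/831) = -7 - 50/831 = -5867/831 ≈ -7.0602)
S(w, X) = 5867/1662 - 3*w (S(w, X) = -(3*(w + w) - 5867/831)/2 = -(3*(2*w) - 5867/831)/2 = -(6*w - 5867/831)/2 = -(-5867/831 + 6*w)/2 = 5867/1662 - 3*w)
S(d(-17), -1230) + F(-918, f(-47)) = (5867/1662 - 3*36) - 2235 = (5867/1662 - 108) - 2235 = -173629/1662 - 2235 = -3888199/1662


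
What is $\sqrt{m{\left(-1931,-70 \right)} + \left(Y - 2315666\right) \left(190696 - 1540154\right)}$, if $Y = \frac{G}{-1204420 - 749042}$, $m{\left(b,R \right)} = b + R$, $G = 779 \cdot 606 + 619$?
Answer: $\frac{13 \sqrt{17639999785413377789466}}{976731} \approx 1.7677 \cdot 10^{6}$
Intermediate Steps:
$G = 472693$ ($G = 472074 + 619 = 472693$)
$m{\left(b,R \right)} = R + b$
$Y = - \frac{472693}{1953462}$ ($Y = \frac{472693}{-1204420 - 749042} = \frac{472693}{-1953462} = 472693 \left(- \frac{1}{1953462}\right) = - \frac{472693}{1953462} \approx -0.24198$)
$\sqrt{m{\left(-1931,-70 \right)} + \left(Y - 2315666\right) \left(190696 - 1540154\right)} = \sqrt{\left(-70 - 1931\right) + \left(- \frac{472693}{1953462} - 2315666\right) \left(190696 - 1540154\right)} = \sqrt{-2001 - - \frac{3052181169271602665}{976731}} = \sqrt{-2001 + \frac{3052181169271602665}{976731}} = \sqrt{\frac{3052181167317163934}{976731}} = \frac{13 \sqrt{17639999785413377789466}}{976731}$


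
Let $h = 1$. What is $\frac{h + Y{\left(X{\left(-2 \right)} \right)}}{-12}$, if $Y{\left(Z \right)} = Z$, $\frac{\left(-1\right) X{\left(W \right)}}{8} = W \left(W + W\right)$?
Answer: $\frac{21}{4} \approx 5.25$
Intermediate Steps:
$X{\left(W \right)} = - 16 W^{2}$ ($X{\left(W \right)} = - 8 W \left(W + W\right) = - 8 W 2 W = - 8 \cdot 2 W^{2} = - 16 W^{2}$)
$\frac{h + Y{\left(X{\left(-2 \right)} \right)}}{-12} = \frac{1 - 16 \left(-2\right)^{2}}{-12} = \left(1 - 64\right) \left(- \frac{1}{12}\right) = \left(-63\right) \left(- \frac{1}{12}\right) = \frac{21}{4}$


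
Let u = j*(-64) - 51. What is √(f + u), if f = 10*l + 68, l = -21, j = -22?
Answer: 9*√15 ≈ 34.857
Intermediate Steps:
f = -142 (f = 10*(-21) + 68 = -210 + 68 = -142)
u = 1357 (u = -22*(-64) - 51 = 1408 - 51 = 1357)
√(f + u) = √(-142 + 1357) = √1215 = 9*√15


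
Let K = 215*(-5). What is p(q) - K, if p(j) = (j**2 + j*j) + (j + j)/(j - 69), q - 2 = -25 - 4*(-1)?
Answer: 79087/44 ≈ 1797.4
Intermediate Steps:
q = -19 (q = 2 + (-25 - 4*(-1)) = 2 + (-25 - 1*(-4)) = 2 + (-25 + 4) = 2 - 21 = -19)
K = -1075
p(j) = 2*j**2 + 2*j/(-69 + j) (p(j) = (j**2 + j**2) + (2*j)/(-69 + j) = 2*j**2 + 2*j/(-69 + j))
p(q) - K = 2*(-19)*(1 + (-19)**2 - 69*(-19))/(-69 - 19) - 1*(-1075) = 2*(-19)*(1 + 361 + 1311)/(-88) + 1075 = 2*(-19)*(-1/88)*1673 + 1075 = 31787/44 + 1075 = 79087/44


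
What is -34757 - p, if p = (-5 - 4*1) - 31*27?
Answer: -33911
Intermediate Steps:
p = -846 (p = (-5 - 4) - 837 = -9 - 837 = -846)
-34757 - p = -34757 - 1*(-846) = -34757 + 846 = -33911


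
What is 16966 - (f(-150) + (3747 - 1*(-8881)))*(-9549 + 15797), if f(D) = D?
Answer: -77945578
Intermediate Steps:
16966 - (f(-150) + (3747 - 1*(-8881)))*(-9549 + 15797) = 16966 - (-150 + (3747 - 1*(-8881)))*(-9549 + 15797) = 16966 - (-150 + (3747 + 8881))*6248 = 16966 - (-150 + 12628)*6248 = 16966 - 12478*6248 = 16966 - 1*77962544 = 16966 - 77962544 = -77945578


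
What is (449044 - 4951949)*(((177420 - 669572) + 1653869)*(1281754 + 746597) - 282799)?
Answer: -10610508254965796540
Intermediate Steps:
(449044 - 4951949)*(((177420 - 669572) + 1653869)*(1281754 + 746597) - 282799) = -4502905*((-492152 + 1653869)*2028351 - 282799) = -4502905*(1161717*2028351 - 282799) = -4502905*(2356369838667 - 282799) = -4502905*2356369555868 = -10610508254965796540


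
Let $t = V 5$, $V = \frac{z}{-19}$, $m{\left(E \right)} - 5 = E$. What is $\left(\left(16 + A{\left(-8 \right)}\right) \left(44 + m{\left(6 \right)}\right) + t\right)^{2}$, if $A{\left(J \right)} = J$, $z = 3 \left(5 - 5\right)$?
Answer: $193600$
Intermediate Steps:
$z = 0$ ($z = 3 \cdot 0 = 0$)
$m{\left(E \right)} = 5 + E$
$V = 0$ ($V = \frac{0}{-19} = 0 \left(- \frac{1}{19}\right) = 0$)
$t = 0$ ($t = 0 \cdot 5 = 0$)
$\left(\left(16 + A{\left(-8 \right)}\right) \left(44 + m{\left(6 \right)}\right) + t\right)^{2} = \left(\left(16 - 8\right) \left(44 + \left(5 + 6\right)\right) + 0\right)^{2} = \left(8 \left(44 + 11\right) + 0\right)^{2} = \left(8 \cdot 55 + 0\right)^{2} = \left(440 + 0\right)^{2} = 440^{2} = 193600$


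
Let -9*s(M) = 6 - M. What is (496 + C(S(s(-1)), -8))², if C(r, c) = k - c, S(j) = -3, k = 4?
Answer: 258064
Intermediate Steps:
s(M) = -⅔ + M/9 (s(M) = -(6 - M)/9 = -⅔ + M/9)
C(r, c) = 4 - c
(496 + C(S(s(-1)), -8))² = (496 + (4 - 1*(-8)))² = (496 + (4 + 8))² = (496 + 12)² = 508² = 258064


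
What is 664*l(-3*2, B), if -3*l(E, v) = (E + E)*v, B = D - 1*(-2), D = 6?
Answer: 21248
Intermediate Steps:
B = 8 (B = 6 - 1*(-2) = 6 + 2 = 8)
l(E, v) = -2*E*v/3 (l(E, v) = -(E + E)*v/3 = -2*E*v/3)
664*l(-3*2, B) = 664*(-2/3*(-3*2)*8) = 664*(-2/3*(-6)*8) = 664*32 = 21248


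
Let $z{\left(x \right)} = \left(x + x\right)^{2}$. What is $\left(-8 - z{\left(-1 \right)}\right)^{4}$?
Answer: $20736$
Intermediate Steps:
$z{\left(x \right)} = 4 x^{2}$ ($z{\left(x \right)} = \left(2 x\right)^{2} = 4 x^{2}$)
$\left(-8 - z{\left(-1 \right)}\right)^{4} = \left(-8 - 4 \left(-1\right)^{2}\right)^{4} = \left(-8 - 4 \cdot 1\right)^{4} = \left(-8 - 4\right)^{4} = \left(-12\right)^{4} = 20736$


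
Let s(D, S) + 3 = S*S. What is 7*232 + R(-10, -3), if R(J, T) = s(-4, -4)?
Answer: 1637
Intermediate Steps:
s(D, S) = -3 + S**2 (s(D, S) = -3 + S*S = -3 + S**2)
R(J, T) = 13 (R(J, T) = -3 + (-4)**2 = -3 + 16 = 13)
7*232 + R(-10, -3) = 7*232 + 13 = 1624 + 13 = 1637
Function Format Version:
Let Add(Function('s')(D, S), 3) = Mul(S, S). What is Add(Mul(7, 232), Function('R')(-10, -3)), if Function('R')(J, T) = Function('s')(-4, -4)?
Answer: 1637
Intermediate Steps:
Function('s')(D, S) = Add(-3, Pow(S, 2)) (Function('s')(D, S) = Add(-3, Mul(S, S)) = Add(-3, Pow(S, 2)))
Function('R')(J, T) = 13 (Function('R')(J, T) = Add(-3, Pow(-4, 2)) = Add(-3, 16) = 13)
Add(Mul(7, 232), Function('R')(-10, -3)) = Add(Mul(7, 232), 13) = Add(1624, 13) = 1637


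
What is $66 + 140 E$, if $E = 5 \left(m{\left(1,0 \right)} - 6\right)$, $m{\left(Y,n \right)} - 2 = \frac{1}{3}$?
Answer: $- \frac{7502}{3} \approx -2500.7$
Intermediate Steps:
$m{\left(Y,n \right)} = \frac{7}{3}$ ($m{\left(Y,n \right)} = 2 + \frac{1}{3} = \frac{7}{3}$)
$E = - \frac{55}{3}$ ($E = 5 \left(\frac{7}{3} - 6\right) = 5 \left(- \frac{11}{3}\right) = - \frac{55}{3} \approx -18.333$)
$66 + 140 E = 66 + 140 \left(- \frac{55}{3}\right) = 66 - \frac{7700}{3} = - \frac{7502}{3}$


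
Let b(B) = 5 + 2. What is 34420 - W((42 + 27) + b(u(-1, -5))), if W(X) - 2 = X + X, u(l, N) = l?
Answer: 34266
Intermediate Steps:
b(B) = 7
W(X) = 2 + 2*X (W(X) = 2 + (X + X) = 2 + 2*X)
34420 - W((42 + 27) + b(u(-1, -5))) = 34420 - (2 + 2*((42 + 27) + 7)) = 34420 - (2 + 2*(69 + 7)) = 34420 - (2 + 2*76) = 34420 - (2 + 152) = 34420 - 1*154 = 34420 - 154 = 34266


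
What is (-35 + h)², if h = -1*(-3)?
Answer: 1024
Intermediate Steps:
h = 3
(-35 + h)² = (-35 + 3)² = (-32)² = 1024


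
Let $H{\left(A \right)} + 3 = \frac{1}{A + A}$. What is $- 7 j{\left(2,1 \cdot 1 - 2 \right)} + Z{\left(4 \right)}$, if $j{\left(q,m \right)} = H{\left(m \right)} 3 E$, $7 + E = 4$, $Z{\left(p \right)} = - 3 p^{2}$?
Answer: $- \frac{537}{2} \approx -268.5$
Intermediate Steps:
$H{\left(A \right)} = -3 + \frac{1}{2 A}$ ($H{\left(A \right)} = -3 + \frac{1}{A + A} = -3 + \frac{1}{2 A}$)
$E = -3$ ($E = -7 + 4 = -3$)
$j{\left(q,m \right)} = 27 - \frac{9}{2 m}$ ($j{\left(q,m \right)} = \left(-3 + \frac{1}{2 m}\right) 3 \left(-3\right) = \left(-9 + \frac{3}{2 m}\right) \left(-3\right) = 27 - \frac{9}{2 m}$)
$- 7 j{\left(2,1 \cdot 1 - 2 \right)} + Z{\left(4 \right)} = - 7 \left(27 - \frac{9}{2 \left(1 \cdot 1 - 2\right)}\right) - 3 \cdot 4^{2} = - 7 \left(27 - \frac{9}{2 \left(1 - 2\right)}\right) - 48 = - 7 \left(27 - \frac{9}{2 \left(-1\right)}\right) - 48 = - 7 \left(27 - - \frac{9}{2}\right) - 48 = - 7 \left(27 + \frac{9}{2}\right) - 48 = \left(-7\right) \frac{63}{2} - 48 = - \frac{441}{2} - 48 = - \frac{537}{2}$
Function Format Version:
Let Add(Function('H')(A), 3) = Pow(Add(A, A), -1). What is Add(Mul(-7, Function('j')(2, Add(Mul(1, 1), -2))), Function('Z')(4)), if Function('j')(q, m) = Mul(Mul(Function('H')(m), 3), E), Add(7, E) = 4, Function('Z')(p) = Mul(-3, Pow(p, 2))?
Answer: Rational(-537, 2) ≈ -268.50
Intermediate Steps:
Function('H')(A) = Add(-3, Mul(Rational(1, 2), Pow(A, -1))) (Function('H')(A) = Add(-3, Pow(Add(A, A), -1)) = Add(-3, Pow(Mul(2, A), -1)) = Add(-3, Mul(Rational(1, 2), Pow(A, -1))))
E = -3 (E = Add(-7, 4) = -3)
Function('j')(q, m) = Add(27, Mul(Rational(-9, 2), Pow(m, -1))) (Function('j')(q, m) = Mul(Mul(Add(-3, Mul(Rational(1, 2), Pow(m, -1))), 3), -3) = Mul(Add(-9, Mul(Rational(3, 2), Pow(m, -1))), -3) = Add(27, Mul(Rational(-9, 2), Pow(m, -1))))
Add(Mul(-7, Function('j')(2, Add(Mul(1, 1), -2))), Function('Z')(4)) = Add(Mul(-7, Add(27, Mul(Rational(-9, 2), Pow(Add(Mul(1, 1), -2), -1)))), Mul(-3, Pow(4, 2))) = Add(Mul(-7, Add(27, Mul(Rational(-9, 2), Pow(Add(1, -2), -1)))), Mul(-3, 16)) = Add(Mul(-7, Add(27, Mul(Rational(-9, 2), Pow(-1, -1)))), -48) = Add(Mul(-7, Add(27, Mul(Rational(-9, 2), -1))), -48) = Add(Mul(-7, Add(27, Rational(9, 2))), -48) = Add(Mul(-7, Rational(63, 2)), -48) = Add(Rational(-441, 2), -48) = Rational(-537, 2)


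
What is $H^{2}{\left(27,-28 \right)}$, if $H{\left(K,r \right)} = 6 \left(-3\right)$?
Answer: $324$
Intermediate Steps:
$H{\left(K,r \right)} = -18$
$H^{2}{\left(27,-28 \right)} = \left(-18\right)^{2} = 324$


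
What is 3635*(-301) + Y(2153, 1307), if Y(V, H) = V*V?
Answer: 3541274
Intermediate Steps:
Y(V, H) = V**2
3635*(-301) + Y(2153, 1307) = 3635*(-301) + 2153**2 = -1094135 + 4635409 = 3541274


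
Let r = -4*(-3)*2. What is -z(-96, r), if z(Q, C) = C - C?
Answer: 0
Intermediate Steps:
r = 24 (r = 12*2 = 24)
z(Q, C) = 0
-z(-96, r) = -1*0 = 0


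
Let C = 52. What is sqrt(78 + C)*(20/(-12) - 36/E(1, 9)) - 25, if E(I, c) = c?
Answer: -25 - 17*sqrt(130)/3 ≈ -89.610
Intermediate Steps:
sqrt(78 + C)*(20/(-12) - 36/E(1, 9)) - 25 = sqrt(78 + 52)*(20/(-12) - 36/9) - 25 = sqrt(130)*(20*(-1/12) - 36*1/9) - 25 = sqrt(130)*(-5/3 - 4) - 25 = sqrt(130)*(-17/3) - 25 = -17*sqrt(130)/3 - 25 = -25 - 17*sqrt(130)/3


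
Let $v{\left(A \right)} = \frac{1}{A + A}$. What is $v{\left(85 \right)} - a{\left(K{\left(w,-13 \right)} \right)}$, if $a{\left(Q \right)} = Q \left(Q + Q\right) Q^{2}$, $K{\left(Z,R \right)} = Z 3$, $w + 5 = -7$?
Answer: $- \frac{571069439}{170} \approx -3.3592 \cdot 10^{6}$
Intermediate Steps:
$w = -12$ ($w = -5 - 7 = -12$)
$K{\left(Z,R \right)} = 3 Z$
$a{\left(Q \right)} = 2 Q^{4}$ ($a{\left(Q \right)} = Q 2 Q Q^{2} = 2 Q^{2} Q^{2} = 2 Q^{4}$)
$v{\left(A \right)} = \frac{1}{2 A}$
$v{\left(85 \right)} - a{\left(K{\left(w,-13 \right)} \right)} = \frac{1}{2 \cdot 85} - 2 \left(3 \left(-12\right)\right)^{4} = \frac{1}{2} \cdot \frac{1}{85} - 2 \left(-36\right)^{4} = \frac{1}{170} - 2 \cdot 1679616 = \frac{1}{170} - 3359232 = - \frac{571069439}{170}$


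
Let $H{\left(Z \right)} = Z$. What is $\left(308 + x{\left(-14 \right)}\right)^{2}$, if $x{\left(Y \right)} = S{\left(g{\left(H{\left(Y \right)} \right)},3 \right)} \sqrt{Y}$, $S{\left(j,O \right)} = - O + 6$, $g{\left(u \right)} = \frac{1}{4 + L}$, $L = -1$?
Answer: $94738 + 1848 i \sqrt{14} \approx 94738.0 + 6914.6 i$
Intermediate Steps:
$g{\left(u \right)} = \frac{1}{3}$ ($g{\left(u \right)} = \frac{1}{4 - 1} = \frac{1}{3}$)
$S{\left(j,O \right)} = 6 - O$
$x{\left(Y \right)} = 3 \sqrt{Y}$ ($x{\left(Y \right)} = \left(6 - 3\right) \sqrt{Y} = 3 \sqrt{Y}$)
$\left(308 + x{\left(-14 \right)}\right)^{2} = \left(308 + 3 \sqrt{-14}\right)^{2} = \left(308 + 3 i \sqrt{14}\right)^{2}$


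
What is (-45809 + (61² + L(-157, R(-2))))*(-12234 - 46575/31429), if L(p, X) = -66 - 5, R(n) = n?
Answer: 16212199646799/31429 ≈ 5.1584e+8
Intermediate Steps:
L(p, X) = -71
(-45809 + (61² + L(-157, R(-2))))*(-12234 - 46575/31429) = (-45809 + (61² - 71))*(-12234 - 46575/31429) = (-45809 + (3721 - 71))*(-12234 - 46575*1/31429) = (-45809 + 3650)*(-12234 - 46575/31429) = -42159*(-384548961/31429) = 16212199646799/31429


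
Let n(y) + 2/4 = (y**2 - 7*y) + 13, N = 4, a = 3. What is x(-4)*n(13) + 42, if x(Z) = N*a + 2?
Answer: 1309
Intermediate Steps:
n(y) = 25/2 + y**2 - 7*y (n(y) = -1/2 + ((y**2 - 7*y) + 13) = -1/2 + (13 + y**2 - 7*y) = 25/2 + y**2 - 7*y)
x(Z) = 14 (x(Z) = 4*3 + 2 = 12 + 2 = 14)
x(-4)*n(13) + 42 = 14*(25/2 + 13**2 - 7*13) + 42 = 14*(25/2 + 169 - 91) + 42 = 14*(181/2) + 42 = 1267 + 42 = 1309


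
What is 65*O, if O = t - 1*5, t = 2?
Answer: -195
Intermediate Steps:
O = -3 (O = 2 - 1*5 = 2 - 5 = -3)
65*O = 65*(-3) = -195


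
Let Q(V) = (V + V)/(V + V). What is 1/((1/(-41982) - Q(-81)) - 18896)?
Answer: -41982/793333855 ≈ -5.2918e-5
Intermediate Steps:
Q(V) = 1 (Q(V) = (2*V)/((2*V)) = (2*V)*(1/(2*V)) = 1)
1/((1/(-41982) - Q(-81)) - 18896) = 1/((1/(-41982) - 1*1) - 18896) = 1/((-1/41982 - 1) - 18896) = 1/(-41983/41982 - 18896) = 1/(-793333855/41982) = -41982/793333855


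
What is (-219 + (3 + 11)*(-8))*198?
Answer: -65538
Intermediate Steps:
(-219 + (3 + 11)*(-8))*198 = (-219 + 14*(-8))*198 = (-219 - 112)*198 = -331*198 = -65538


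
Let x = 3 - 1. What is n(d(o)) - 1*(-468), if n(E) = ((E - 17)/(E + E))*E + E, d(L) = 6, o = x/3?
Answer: 937/2 ≈ 468.50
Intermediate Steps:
x = 2
o = ⅔ (o = 2/3 = 2*(⅓) = ⅔ ≈ 0.66667)
n(E) = -17/2 + 3*E/2 (n(E) = ((-17 + E)/((2*E)))*E + E = ((-17 + E)*(1/(2*E)))*E + E = ((-17 + E)/(2*E))*E + E = (-17/2 + E/2) + E = -17/2 + 3*E/2)
n(d(o)) - 1*(-468) = (-17/2 + (3/2)*6) - 1*(-468) = (-17/2 + 9) + 468 = ½ + 468 = 937/2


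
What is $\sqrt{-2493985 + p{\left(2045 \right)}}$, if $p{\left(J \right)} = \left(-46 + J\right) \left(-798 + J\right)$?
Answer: $4 i \sqrt{77} \approx 35.1 i$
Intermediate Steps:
$p{\left(J \right)} = \left(-798 + J\right) \left(-46 + J\right)$
$\sqrt{-2493985 + p{\left(2045 \right)}} = \sqrt{-2493985 + \left(36708 + 2045^{2} - 1725980\right)} = \sqrt{-2493985 + \left(36708 + 4182025 - 1725980\right)} = \sqrt{-2493985 + 2492753} = \sqrt{-1232} = 4 i \sqrt{77}$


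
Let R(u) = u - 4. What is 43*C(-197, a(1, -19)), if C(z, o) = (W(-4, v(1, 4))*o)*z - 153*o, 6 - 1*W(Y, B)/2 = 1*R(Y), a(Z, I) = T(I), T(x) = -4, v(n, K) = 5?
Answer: 975068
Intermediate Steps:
R(u) = -4 + u
a(Z, I) = -4
W(Y, B) = 20 - 2*Y (W(Y, B) = 12 - 2*(-4 + Y) = 12 + (8 - 2*Y) = 20 - 2*Y)
C(z, o) = -153*o + 28*o*z (C(z, o) = ((20 - 2*(-4))*o)*z - 153*o = ((20 + 8)*o)*z - 153*o = (28*o)*z - 153*o = 28*o*z - 153*o = -153*o + 28*o*z)
43*C(-197, a(1, -19)) = 43*(-4*(-153 + 28*(-197))) = 43*(-4*(-153 - 5516)) = 43*(-4*(-5669)) = 43*22676 = 975068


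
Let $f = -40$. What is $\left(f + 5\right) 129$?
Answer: $-4515$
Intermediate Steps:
$\left(f + 5\right) 129 = \left(-40 + 5\right) 129 = \left(-35\right) 129 = -4515$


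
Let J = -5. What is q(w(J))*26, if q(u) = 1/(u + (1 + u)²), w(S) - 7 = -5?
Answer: 26/11 ≈ 2.3636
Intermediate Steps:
w(S) = 2 (w(S) = 7 - 5 = 2)
q(w(J))*26 = 26/(2 + (1 + 2)²) = 26/(2 + 3²) = 26/(2 + 9) = 26/11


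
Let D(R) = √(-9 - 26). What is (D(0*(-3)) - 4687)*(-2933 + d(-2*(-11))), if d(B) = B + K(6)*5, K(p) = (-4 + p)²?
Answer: 13550117 - 2891*I*√35 ≈ 1.355e+7 - 17103.0*I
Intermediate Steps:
D(R) = I*√35 (D(R) = √(-35) = I*√35)
d(B) = 20 + B (d(B) = B + (-4 + 6)²*5 = B + 2²*5 = B + 4*5 = B + 20 = 20 + B)
(D(0*(-3)) - 4687)*(-2933 + d(-2*(-11))) = (I*√35 - 4687)*(-2933 + (20 - 2*(-11))) = (-4687 + I*√35)*(-2933 + (20 + 22)) = (-4687 + I*√35)*(-2933 + 42) = (-4687 + I*√35)*(-2891) = 13550117 - 2891*I*√35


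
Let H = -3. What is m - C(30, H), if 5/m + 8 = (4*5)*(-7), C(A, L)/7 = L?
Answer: 3103/148 ≈ 20.966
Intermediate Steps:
C(A, L) = 7*L
m = -5/148 (m = 5/(-8 + (4*5)*(-7)) = 5/(-8 + 20*(-7)) = 5/(-8 - 140) = 5/(-148) = 5*(-1/148) = -5/148 ≈ -0.033784)
m - C(30, H) = -5/148 - 7*(-3) = -5/148 - 1*(-21) = -5/148 + 21 = 3103/148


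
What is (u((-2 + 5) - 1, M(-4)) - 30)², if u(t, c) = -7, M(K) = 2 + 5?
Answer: 1369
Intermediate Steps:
M(K) = 7
(u((-2 + 5) - 1, M(-4)) - 30)² = (-7 - 30)² = (-37)² = 1369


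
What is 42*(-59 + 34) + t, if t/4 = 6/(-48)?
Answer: -2101/2 ≈ -1050.5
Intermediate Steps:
t = -½ (t = 4*(6/(-48)) = 4*(6*(-1/48)) = 4*(-⅛) = -½ ≈ -0.50000)
42*(-59 + 34) + t = 42*(-59 + 34) - ½ = 42*(-25) - ½ = -1050 - ½ = -2101/2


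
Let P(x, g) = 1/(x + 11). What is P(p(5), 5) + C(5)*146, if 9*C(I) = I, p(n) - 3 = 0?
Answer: 10229/126 ≈ 81.182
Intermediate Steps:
p(n) = 3 (p(n) = 3 + 0 = 3)
P(x, g) = 1/(11 + x)
C(I) = I/9
P(p(5), 5) + C(5)*146 = 1/(11 + 3) + ((1/9)*5)*146 = 1/14 + (5/9)*146 = 1/14 + 730/9 = 10229/126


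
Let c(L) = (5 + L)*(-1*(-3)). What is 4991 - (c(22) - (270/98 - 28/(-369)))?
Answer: 88828897/18081 ≈ 4912.8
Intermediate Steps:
c(L) = 15 + 3*L (c(L) = (5 + L)*3 = 15 + 3*L)
4991 - (c(22) - (270/98 - 28/(-369))) = 4991 - ((15 + 3*22) - (270/98 - 28/(-369))) = 4991 - ((15 + 66) - (270*(1/98) - 28*(-1/369))) = 4991 - (81 - (135/49 + 28/369)) = 4991 - (81 - 1*51187/18081) = 4991 - (81 - 51187/18081) = 4991 - 1*1413374/18081 = 4991 - 1413374/18081 = 88828897/18081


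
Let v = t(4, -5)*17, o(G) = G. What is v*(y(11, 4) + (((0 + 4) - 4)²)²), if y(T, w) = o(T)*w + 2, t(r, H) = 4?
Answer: 3128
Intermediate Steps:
y(T, w) = 2 + T*w (y(T, w) = T*w + 2 = 2 + T*w)
v = 68 (v = 4*17 = 68)
v*(y(11, 4) + (((0 + 4) - 4)²)²) = 68*((2 + 11*4) + (((0 + 4) - 4)²)²) = 68*((2 + 44) + ((4 - 4)²)²) = 68*(46 + (0²)²) = 68*(46 + 0²) = 68*(46 + 0) = 68*46 = 3128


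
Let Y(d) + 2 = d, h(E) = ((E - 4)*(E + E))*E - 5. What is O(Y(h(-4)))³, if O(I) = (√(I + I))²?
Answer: -145531576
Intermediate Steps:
h(E) = -5 + 2*E²*(-4 + E) (h(E) = ((-4 + E)*(2*E))*E - 5 = (2*E*(-4 + E))*E - 5 = 2*E²*(-4 + E) - 5 = -5 + 2*E²*(-4 + E))
Y(d) = -2 + d
O(I) = 2*I (O(I) = (√(2*I))² = (√2*√I)² = 2*I)
O(Y(h(-4)))³ = (2*(-2 + (-5 - 8*(-4)² + 2*(-4)³)))³ = (2*(-2 + (-5 - 8*16 + 2*(-64))))³ = (2*(-2 + (-5 - 128 - 128)))³ = (2*(-2 - 261))³ = (2*(-263))³ = (-526)³ = -145531576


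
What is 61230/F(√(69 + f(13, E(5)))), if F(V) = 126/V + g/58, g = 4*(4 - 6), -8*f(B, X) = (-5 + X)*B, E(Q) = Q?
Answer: 40840410/1112551 + 540691515*√69/1112551 ≈ 4073.7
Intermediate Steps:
f(B, X) = -B*(-5 + X)/8 (f(B, X) = -(-5 + X)*B/8 = -B*(-5 + X)/8)
g = -8 (g = 4*(-2) = -8)
F(V) = -4/29 + 126/V (F(V) = 126/V - 8/58 = 126/V - 8*1/58 = 126/V - 4/29 = -4/29 + 126/V)
61230/F(√(69 + f(13, E(5)))) = 61230/(-4/29 + 126/(√(69 + (⅛)*13*(5 - 1*5)))) = 61230/(-4/29 + 126/(√(69 + (⅛)*13*(5 - 5)))) = 61230/(-4/29 + 126/(√(69 + (⅛)*13*0))) = 61230/(-4/29 + 126/(√(69 + 0))) = 61230/(-4/29 + 126/(√69)) = 61230/(-4/29 + 126*(√69/69)) = 61230/(-4/29 + 42*√69/23)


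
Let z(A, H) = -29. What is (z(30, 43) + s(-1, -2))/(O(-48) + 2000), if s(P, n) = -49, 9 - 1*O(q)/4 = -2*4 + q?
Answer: -39/1130 ≈ -0.034513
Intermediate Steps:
O(q) = 68 - 4*q (O(q) = 36 - 4*(-2*4 + q) = 36 - 4*(-8 + q) = 36 + (32 - 4*q) = 68 - 4*q)
(z(30, 43) + s(-1, -2))/(O(-48) + 2000) = (-29 - 49)/((68 - 4*(-48)) + 2000) = -78/((68 + 192) + 2000) = -78/(260 + 2000) = -78/2260 = -78*1/2260 = -39/1130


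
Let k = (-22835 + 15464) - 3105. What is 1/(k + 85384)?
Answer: 1/74908 ≈ 1.3350e-5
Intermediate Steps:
k = -10476 (k = -7371 - 3105 = -10476)
1/(k + 85384) = 1/(-10476 + 85384) = 1/74908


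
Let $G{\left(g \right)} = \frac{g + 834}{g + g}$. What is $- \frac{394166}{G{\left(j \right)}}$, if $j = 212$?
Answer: $- \frac{83563192}{523} \approx -1.5978 \cdot 10^{5}$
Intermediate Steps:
$G{\left(g \right)} = \frac{834 + g}{2 g}$
$- \frac{394166}{G{\left(j \right)}} = - \frac{394166}{\frac{1}{2} \cdot \frac{1}{212} \left(834 + 212\right)} = - \frac{394166}{\frac{1}{2} \cdot \frac{1}{212} \cdot 1046} = - \frac{394166}{\frac{523}{212}} = \left(-394166\right) \frac{212}{523} = - \frac{83563192}{523}$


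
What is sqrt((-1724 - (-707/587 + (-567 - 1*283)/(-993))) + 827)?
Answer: I*sqrt(304648054594266)/582891 ≈ 29.944*I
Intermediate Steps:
sqrt((-1724 - (-707/587 + (-567 - 1*283)/(-993))) + 827) = sqrt((-1724 - (-707*1/587 + (-567 - 283)*(-1/993))) + 827) = sqrt((-1724 - (-707/587 - 850*(-1/993))) + 827) = sqrt((-1724 - (-707/587 + 850/993)) + 827) = sqrt((-1724 - 1*(-203101/582891)) + 827) = sqrt((-1724 + 203101/582891) + 827) = sqrt(-1004700983/582891 + 827) = sqrt(-522650126/582891) = I*sqrt(304648054594266)/582891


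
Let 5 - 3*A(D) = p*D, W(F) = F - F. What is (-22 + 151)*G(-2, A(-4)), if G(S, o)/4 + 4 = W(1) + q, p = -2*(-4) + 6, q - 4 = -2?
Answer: -1032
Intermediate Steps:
W(F) = 0
q = 2 (q = 4 - 2 = 2)
p = 14 (p = 8 + 6 = 14)
A(D) = 5/3 - 14*D/3
G(S, o) = -8 (G(S, o) = -16 + 4*(0 + 2) = -16 + 4*2 = -16 + 8 = -8)
(-22 + 151)*G(-2, A(-4)) = (-22 + 151)*(-8) = 129*(-8) = -1032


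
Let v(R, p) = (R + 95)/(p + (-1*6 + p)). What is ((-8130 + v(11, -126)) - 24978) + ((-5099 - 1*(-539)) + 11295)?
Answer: -3402170/129 ≈ -26373.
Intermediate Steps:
v(R, p) = (95 + R)/(-6 + 2*p) (v(R, p) = (95 + R)/(p + (-6 + p)) = (95 + R)/(-6 + 2*p))
((-8130 + v(11, -126)) - 24978) + ((-5099 - 1*(-539)) + 11295) = ((-8130 + (95 + 11)/(2*(-3 - 126))) - 24978) + ((-5099 - 1*(-539)) + 11295) = ((-8130 + (½)*106/(-129)) - 24978) + ((-5099 + 539) + 11295) = ((-8130 + (½)*(-1/129)*106) - 24978) + (-4560 + 11295) = ((-8130 - 53/129) - 24978) + 6735 = (-1048823/129 - 24978) + 6735 = -4270985/129 + 6735 = -3402170/129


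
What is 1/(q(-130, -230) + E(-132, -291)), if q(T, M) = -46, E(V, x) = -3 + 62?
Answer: 1/13 ≈ 0.076923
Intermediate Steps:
E(V, x) = 59
1/(q(-130, -230) + E(-132, -291)) = 1/(-46 + 59) = 1/13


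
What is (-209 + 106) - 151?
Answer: -254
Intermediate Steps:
(-209 + 106) - 151 = -103 - 151 = -254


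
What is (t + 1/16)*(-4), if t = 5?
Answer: -81/4 ≈ -20.250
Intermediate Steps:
(t + 1/16)*(-4) = (5 + 1/16)*(-4) = (81/16)*(-4) = -81/4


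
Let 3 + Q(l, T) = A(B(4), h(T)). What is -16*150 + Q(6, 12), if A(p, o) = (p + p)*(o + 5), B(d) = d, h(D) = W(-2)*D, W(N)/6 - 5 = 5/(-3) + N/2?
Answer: -1019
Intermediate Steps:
W(N) = 20 + 3*N (W(N) = 30 + 6*(5/(-3) + N/2) = 30 + 6*(5*(-⅓) + N*(½)) = 30 + 6*(-5/3 + N/2) = 30 + (-10 + 3*N) = 20 + 3*N)
h(D) = 14*D (h(D) = (20 + 3*(-2))*D = (20 - 6)*D = 14*D)
A(p, o) = 2*p*(5 + o) (A(p, o) = (2*p)*(5 + o) = 2*p*(5 + o))
Q(l, T) = 37 + 112*T (Q(l, T) = -3 + 2*4*(5 + 14*T) = -3 + (40 + 112*T) = 37 + 112*T)
-16*150 + Q(6, 12) = -16*150 + (37 + 112*12) = -2400 + (37 + 1344) = -2400 + 1381 = -1019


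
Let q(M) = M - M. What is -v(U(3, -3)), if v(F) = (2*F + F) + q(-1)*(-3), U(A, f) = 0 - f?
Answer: -9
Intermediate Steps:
U(A, f) = -f
q(M) = 0
v(F) = 3*F (v(F) = (2*F + F) + 0*(-3) = 3*F + 0 = 3*F)
-v(U(3, -3)) = -3*(-1*(-3)) = -3*3 = -1*9 = -9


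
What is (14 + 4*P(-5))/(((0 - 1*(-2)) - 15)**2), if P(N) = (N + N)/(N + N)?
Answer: 18/169 ≈ 0.10651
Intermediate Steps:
P(N) = 1 (P(N) = (2*N)/((2*N)) = (2*N)*(1/(2*N)) = 1)
(14 + 4*P(-5))/(((0 - 1*(-2)) - 15)**2) = (14 + 4*1)/(((0 - 1*(-2)) - 15)**2) = (14 + 4)/(((0 + 2) - 15)**2) = 18/((2 - 15)**2) = 18/((-13)**2) = 18/169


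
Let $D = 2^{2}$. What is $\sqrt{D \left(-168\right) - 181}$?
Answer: $i \sqrt{853} \approx 29.206 i$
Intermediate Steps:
$D = 4$
$\sqrt{D \left(-168\right) - 181} = \sqrt{4 \left(-168\right) - 181} = \sqrt{-672 - 181} = \sqrt{-853} = i \sqrt{853}$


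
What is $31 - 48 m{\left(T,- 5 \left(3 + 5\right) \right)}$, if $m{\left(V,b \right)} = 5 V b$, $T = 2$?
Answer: $19231$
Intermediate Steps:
$m{\left(V,b \right)} = 5 V b$
$31 - 48 m{\left(T,- 5 \left(3 + 5\right) \right)} = 31 - 48 \cdot 5 \cdot 2 \left(- 5 \left(3 + 5\right)\right) = 31 - 48 \cdot 5 \cdot 2 \left(\left(-5\right) 8\right) = 31 - 48 \cdot 5 \cdot 2 \left(-40\right) = 31 - -19200 = 31 + 19200 = 19231$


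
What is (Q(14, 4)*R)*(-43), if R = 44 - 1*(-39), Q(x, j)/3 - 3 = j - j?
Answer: -32121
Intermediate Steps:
Q(x, j) = 9 (Q(x, j) = 9 + 3*(j - j) = 9 + 3*0 = 9 + 0 = 9)
R = 83 (R = 44 + 39 = 83)
(Q(14, 4)*R)*(-43) = (9*83)*(-43) = 747*(-43) = -32121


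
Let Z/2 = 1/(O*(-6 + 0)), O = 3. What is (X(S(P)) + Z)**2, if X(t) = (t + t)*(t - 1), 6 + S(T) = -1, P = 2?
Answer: 1014049/81 ≈ 12519.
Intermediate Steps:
S(T) = -7 (S(T) = -6 - 1 = -7)
X(t) = 2*t*(-1 + t) (X(t) = (2*t)*(-1 + t) = 2*t*(-1 + t))
Z = -1/9 (Z = 2/((3*(-6 + 0))) = 2/((3*(-6))) = 2/(-18) = 2*(-1/18) = -1/9 ≈ -0.11111)
(X(S(P)) + Z)**2 = (2*(-7)*(-1 - 7) - 1/9)**2 = (2*(-7)*(-8) - 1/9)**2 = (112 - 1/9)**2 = (1007/9)**2 = 1014049/81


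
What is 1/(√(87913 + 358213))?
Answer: √446126/446126 ≈ 0.0014972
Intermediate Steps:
1/(√(87913 + 358213)) = 1/(√446126) = √446126/446126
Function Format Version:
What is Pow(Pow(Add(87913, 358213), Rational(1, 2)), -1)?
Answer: Mul(Rational(1, 446126), Pow(446126, Rational(1, 2))) ≈ 0.0014972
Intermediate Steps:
Pow(Pow(Add(87913, 358213), Rational(1, 2)), -1) = Pow(Pow(446126, Rational(1, 2)), -1) = Mul(Rational(1, 446126), Pow(446126, Rational(1, 2)))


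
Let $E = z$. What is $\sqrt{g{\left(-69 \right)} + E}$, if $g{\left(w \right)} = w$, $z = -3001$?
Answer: $i \sqrt{3070} \approx 55.408 i$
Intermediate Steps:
$E = -3001$
$\sqrt{g{\left(-69 \right)} + E} = \sqrt{-69 - 3001} = \sqrt{-3070} = i \sqrt{3070}$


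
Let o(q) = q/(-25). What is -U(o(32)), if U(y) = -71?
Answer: 71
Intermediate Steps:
o(q) = -q/25 (o(q) = q*(-1/25) = -q/25)
-U(o(32)) = -1*(-71) = 71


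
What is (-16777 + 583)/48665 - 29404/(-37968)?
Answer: 204022967/461928180 ≈ 0.44168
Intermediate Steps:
(-16777 + 583)/48665 - 29404/(-37968) = -16194*1/48665 - 29404*(-1/37968) = -16194/48665 + 7351/9492 = 204022967/461928180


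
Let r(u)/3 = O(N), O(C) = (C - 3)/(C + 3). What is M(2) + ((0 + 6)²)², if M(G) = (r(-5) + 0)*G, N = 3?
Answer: 1296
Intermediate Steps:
O(C) = (-3 + C)/(3 + C)
r(u) = 0 (r(u) = 3*((-3 + 3)/(3 + 3)) = 3*(0/6) = 3*((⅙)*0) = 3*0 = 0)
M(G) = 0 (M(G) = (0 + 0)*G = 0*G = 0)
M(2) + ((0 + 6)²)² = 0 + ((0 + 6)²)² = 0 + (6²)² = 0 + 36² = 0 + 1296 = 1296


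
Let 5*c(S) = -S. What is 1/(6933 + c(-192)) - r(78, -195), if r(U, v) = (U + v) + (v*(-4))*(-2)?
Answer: 58455194/34857 ≈ 1677.0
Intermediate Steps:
c(S) = -S/5 (c(S) = (-S)/5 = -S/5)
r(U, v) = U + 9*v (r(U, v) = (U + v) - 4*v*(-2) = (U + v) + 8*v = U + 9*v)
1/(6933 + c(-192)) - r(78, -195) = 1/(6933 - ⅕*(-192)) - (78 + 9*(-195)) = 1/(6933 + 192/5) - (78 - 1755) = 1/(34857/5) - 1*(-1677) = 5/34857 + 1677 = 58455194/34857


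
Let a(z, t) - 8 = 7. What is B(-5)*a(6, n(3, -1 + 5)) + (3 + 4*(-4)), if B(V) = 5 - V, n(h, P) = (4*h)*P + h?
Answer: 137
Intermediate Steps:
n(h, P) = h + 4*P*h (n(h, P) = 4*P*h + h = h + 4*P*h)
a(z, t) = 15 (a(z, t) = 8 + 7 = 15)
B(-5)*a(6, n(3, -1 + 5)) + (3 + 4*(-4)) = (5 - 1*(-5))*15 + (3 + 4*(-4)) = (5 + 5)*15 + (3 - 16) = 10*15 - 13 = 150 - 13 = 137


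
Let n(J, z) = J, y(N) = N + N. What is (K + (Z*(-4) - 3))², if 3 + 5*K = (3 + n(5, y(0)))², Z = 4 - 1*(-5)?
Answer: 17956/25 ≈ 718.24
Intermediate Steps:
y(N) = 2*N
Z = 9 (Z = 4 + 5 = 9)
K = 61/5 (K = -⅗ + (3 + 5)²/5 = -⅗ + (⅕)*8² = -⅗ + (⅕)*64 = -⅗ + 64/5 = 61/5 ≈ 12.200)
(K + (Z*(-4) - 3))² = (61/5 + (9*(-4) - 3))² = (61/5 + (-36 - 3))² = (61/5 - 39)² = (-134/5)² = 17956/25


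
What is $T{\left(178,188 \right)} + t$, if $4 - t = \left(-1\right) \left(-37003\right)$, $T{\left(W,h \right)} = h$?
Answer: $-36811$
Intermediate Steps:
$t = -36999$ ($t = 4 - \left(-1\right) \left(-37003\right) = 4 - 37003 = -36999$)
$T{\left(178,188 \right)} + t = 188 - 36999 = -36811$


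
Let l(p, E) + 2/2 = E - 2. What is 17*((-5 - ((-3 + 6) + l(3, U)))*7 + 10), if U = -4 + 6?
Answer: -663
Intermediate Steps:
U = 2
l(p, E) = -3 + E (l(p, E) = -1 + (E - 2) = -1 + (-2 + E) = -3 + E)
17*((-5 - ((-3 + 6) + l(3, U)))*7 + 10) = 17*((-5 - ((-3 + 6) + (-3 + 2)))*7 + 10) = 17*((-5 - (3 - 1))*7 + 10) = 17*((-5 - 1*2)*7 + 10) = 17*((-5 - 2)*7 + 10) = 17*(-7*7 + 10) = 17*(-49 + 10) = 17*(-39) = -663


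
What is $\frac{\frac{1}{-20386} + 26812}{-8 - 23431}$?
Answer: $- \frac{182196477}{159275818} \approx -1.1439$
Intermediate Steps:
$\frac{\frac{1}{-20386} + 26812}{-8 - 23431} = \frac{- \frac{1}{20386} + 26812}{-23439} = \frac{546589431}{20386} \left(- \frac{1}{23439}\right) = - \frac{182196477}{159275818}$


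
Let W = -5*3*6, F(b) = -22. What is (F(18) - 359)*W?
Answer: 34290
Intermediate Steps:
W = -90 (W = -15*6 = -90)
(F(18) - 359)*W = (-22 - 359)*(-90) = -381*(-90) = 34290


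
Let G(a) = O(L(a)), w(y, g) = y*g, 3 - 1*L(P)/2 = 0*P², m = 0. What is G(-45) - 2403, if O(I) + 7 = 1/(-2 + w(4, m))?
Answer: -4821/2 ≈ -2410.5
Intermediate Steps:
L(P) = 6 (L(P) = 6 - 0*P² = 6 - 2*0 = 6 + 0 = 6)
w(y, g) = g*y
O(I) = -15/2 (O(I) = -7 + 1/(-2 + 0*4) = -7 + 1/(-2 + 0) = -7 + 1/(-2) = -7 - ½ = -15/2)
G(a) = -15/2
G(-45) - 2403 = -15/2 - 2403 = -4821/2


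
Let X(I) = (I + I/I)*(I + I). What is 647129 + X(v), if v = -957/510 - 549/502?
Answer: 294566944965513/455182225 ≈ 6.4714e+5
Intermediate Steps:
v = -63367/21335 (v = -957*1/510 - 549*1/502 = -319/170 - 549/502 = -63367/21335 ≈ -2.9701)
X(I) = 2*I*(1 + I) (X(I) = (I + 1)*(2*I) = (1 + I)*(2*I) = 2*I*(1 + I))
647129 + X(v) = 647129 + 2*(-63367/21335)*(1 - 63367/21335) = 647129 + 2*(-63367/21335)*(-42032/21335) = 647129 + 5326883488/455182225 = 294566944965513/455182225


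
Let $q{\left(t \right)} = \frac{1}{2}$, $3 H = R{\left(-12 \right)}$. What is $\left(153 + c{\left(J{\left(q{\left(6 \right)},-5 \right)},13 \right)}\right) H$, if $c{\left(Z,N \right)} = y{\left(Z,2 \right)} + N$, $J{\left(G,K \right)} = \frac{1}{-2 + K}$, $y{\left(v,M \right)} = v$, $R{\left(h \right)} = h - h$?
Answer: $0$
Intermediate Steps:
$R{\left(h \right)} = 0$
$H = 0$ ($H = \frac{1}{3} \cdot 0 = 0$)
$q{\left(t \right)} = \frac{1}{2}$
$c{\left(Z,N \right)} = N + Z$ ($c{\left(Z,N \right)} = Z + N = N + Z$)
$\left(153 + c{\left(J{\left(q{\left(6 \right)},-5 \right)},13 \right)}\right) H = \left(153 + \left(13 + \frac{1}{-2 - 5}\right)\right) 0 = \left(153 + \left(13 + \frac{1}{-7}\right)\right) 0 = \left(153 + \left(13 - \frac{1}{7}\right)\right) 0 = \left(153 + \frac{90}{7}\right) 0 = \frac{1161}{7} \cdot 0 = 0$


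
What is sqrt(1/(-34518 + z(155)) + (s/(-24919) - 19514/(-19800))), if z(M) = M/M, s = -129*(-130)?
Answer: sqrt(208105681566440081123)/25803873690 ≈ 0.55906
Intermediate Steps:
s = 16770
z(M) = 1
sqrt(1/(-34518 + z(155)) + (s/(-24919) - 19514/(-19800))) = sqrt(1/(-34518 + 1) + (16770/(-24919) - 19514/(-19800))) = sqrt(1/(-34517) + (16770*(-1/24919) - 19514*(-1/19800))) = sqrt(-1/34517 + (-16770/24919 + 887/900)) = sqrt(-1/34517 + 7010153/22427100) = sqrt(241947024001/774116210700) = sqrt(208105681566440081123)/25803873690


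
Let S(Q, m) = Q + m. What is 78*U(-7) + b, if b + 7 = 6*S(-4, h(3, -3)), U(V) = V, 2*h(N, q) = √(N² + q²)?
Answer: -577 + 9*√2 ≈ -564.27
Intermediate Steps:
h(N, q) = √(N² + q²)/2
b = -31 + 9*√2 (b = -7 + 6*(-4 + √(3² + (-3)²)/2) = -7 + 6*(-4 + √(9 + 9)/2) = -7 + 6*(-4 + √18/2) = -7 + 6*(-4 + (3*√2)/2) = -7 + 6*(-4 + 3*√2/2) = -7 + (-24 + 9*√2) = -31 + 9*√2 ≈ -18.272)
78*U(-7) + b = 78*(-7) + (-31 + 9*√2) = -546 + (-31 + 9*√2) = -577 + 9*√2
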